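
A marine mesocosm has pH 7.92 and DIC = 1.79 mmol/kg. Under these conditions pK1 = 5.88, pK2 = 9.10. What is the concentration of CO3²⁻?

[CO3²⁻] = 0.110 mmol/kg

α₂ = 1 / (1 + [H⁺]/K2 + [H⁺]²/(K1K2)) = 1 / (1 + 10^+1.18 + 10^-0.86)
   = 1 / (1 + 15.136 + 0.13804) = 1/16.274 = 0.06145
[CO3²⁻] = α₂ × DIC = 0.06145 × 1.79 = 0.110 mmol/kg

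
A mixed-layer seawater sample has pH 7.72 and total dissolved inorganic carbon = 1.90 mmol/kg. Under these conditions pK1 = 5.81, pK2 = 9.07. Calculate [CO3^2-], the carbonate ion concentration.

[CO3²⁻] = 0.0803 mmol/kg

α₂ = 1 / (1 + [H⁺]/K2 + [H⁺]²/(K1K2)) = 1 / (1 + 10^+1.35 + 10^-0.56)
   = 1 / (1 + 22.387 + 0.27542) = 1/23.663 = 0.04226
[CO3²⁻] = α₂ × DIC = 0.04226 × 1.90 = 0.0803 mmol/kg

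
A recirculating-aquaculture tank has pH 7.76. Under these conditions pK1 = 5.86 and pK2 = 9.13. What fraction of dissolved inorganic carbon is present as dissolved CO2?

α₀ = 1 / (1 + K1/[H⁺] + K1K2/[H⁺]²) = 1 / (1 + 10^+1.90 + 10^+0.53)
   = 1 / (1 + 79.433 + 3.3884) = 1/83.821 = 0.01193

α₀ = 0.0119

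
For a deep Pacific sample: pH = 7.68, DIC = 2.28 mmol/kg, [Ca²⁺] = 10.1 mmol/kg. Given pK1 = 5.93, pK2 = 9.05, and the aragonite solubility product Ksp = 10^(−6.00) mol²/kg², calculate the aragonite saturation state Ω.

Ω = 0.926

α₂ = 1 / (1 + [H⁺]/K2 + [H⁺]²/(K1K2)) = 1 / (1 + 10^+1.37 + 10^-0.38)
   = 1 / (1 + 23.442 + 0.41687) = 1/24.859 = 0.04023
[CO3²⁻] = α₂ × DIC = 0.04023 × 2.28 = 0.09172 mmol/kg
Ksp = 10^(−6.00) = 1.000×10^-6
Ω = [Ca²⁺][CO3²⁻]/Ksp = (10.1×10^-3)(9.172×10^-5) / 1.000×10^-6 = 0.926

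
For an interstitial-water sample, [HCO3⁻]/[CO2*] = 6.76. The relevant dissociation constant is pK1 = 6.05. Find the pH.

From K1 = [H⁺][HCO3⁻]/[CO2*]:  pH = pK1 + log₁₀([HCO3⁻]/[CO2*])
log₁₀(6.76) = +0.830
pH = 6.05 + (+0.830) = 6.88

pH = 6.88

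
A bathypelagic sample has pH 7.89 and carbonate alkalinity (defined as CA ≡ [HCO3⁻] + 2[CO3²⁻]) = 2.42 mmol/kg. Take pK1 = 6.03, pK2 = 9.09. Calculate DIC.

DIC = 2.31 mmol/kg

CA = [HCO3⁻] + 2[CO3²⁻] = (α₁ + 2α₂)·DIC
At pH 7.89: [H⁺]/K1 = 10^-1.86 = 0.013804, K2/[H⁺] = 10^-1.20 = 0.063096
α₁ = 1/(1 + 0.013804 + 0.063096) = 1/1.0769 = 0.9286; α₂ = α₁·K2/[H⁺] = 0.05859
α₁ + 2α₂ = 1.0458
DIC = CA / (α₁ + 2α₂) = 2.42 / 1.0458 = 2.31 mmol/kg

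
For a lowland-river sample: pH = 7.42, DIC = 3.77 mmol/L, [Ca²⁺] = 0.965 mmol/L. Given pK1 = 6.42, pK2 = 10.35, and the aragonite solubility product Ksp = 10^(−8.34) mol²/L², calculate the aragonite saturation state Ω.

Ω = 0.849

α₂ = 1 / (1 + [H⁺]/K2 + [H⁺]²/(K1K2)) = 1 / (1 + 10^+2.93 + 10^+1.93)
   = 1 / (1 + 851.14 + 85.114) = 1/937.25 = 0.001067
[CO3²⁻] = α₂ × DIC = 0.001067 × 3.77 = 0.004022 mmol/L = 4.022 μmol/L
Ksp = 10^(−8.34) = 4.571×10^-9
Ω = [Ca²⁺][CO3²⁻]/Ksp = (0.965×10^-3)(4.022×10^-6) / 4.571×10^-9 = 0.849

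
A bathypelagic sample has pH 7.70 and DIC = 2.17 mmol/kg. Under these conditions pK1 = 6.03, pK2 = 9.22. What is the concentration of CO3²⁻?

[CO3²⁻] = 0.0623 mmol/kg

α₂ = 1 / (1 + [H⁺]/K2 + [H⁺]²/(K1K2)) = 1 / (1 + 10^+1.52 + 10^-0.15)
   = 1 / (1 + 33.113 + 0.70795) = 1/34.821 = 0.02872
[CO3²⁻] = α₂ × DIC = 0.02872 × 2.17 = 0.0623 mmol/kg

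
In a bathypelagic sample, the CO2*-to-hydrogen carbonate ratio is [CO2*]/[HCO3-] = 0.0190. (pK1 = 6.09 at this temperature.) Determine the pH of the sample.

From K1 = [H⁺][HCO3-]/[CO2*]:  pH = pK1 − log₁₀([CO2*]/[HCO3-])
log₁₀(0.0190) = -1.721
pH = 6.09 − (-1.721) = 7.81

pH = 7.81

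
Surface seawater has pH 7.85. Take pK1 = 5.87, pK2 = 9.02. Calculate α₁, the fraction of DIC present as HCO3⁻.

α₁ = 1 / (1 + [H⁺]/K1 + K2/[H⁺]) = 1 / (1 + 10^-1.98 + 10^-1.17)
   = 1 / (1 + 0.010471 + 0.067608) = 1/1.0781 = 0.9276

α₁ = 0.928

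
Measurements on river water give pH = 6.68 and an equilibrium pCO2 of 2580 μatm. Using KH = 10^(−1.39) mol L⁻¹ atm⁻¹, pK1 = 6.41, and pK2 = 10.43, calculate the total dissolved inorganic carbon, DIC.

[CO2*] = KH · pCO2 = 10^(−1.39) × 2580×10^-6 = 1.051×10^-4 mol/L
α₀ = 1/(1 + K1/[H⁺] + K1K2/[H⁺]²) = 1/(1 + 10^+0.27 + 10^-3.48) = 0.3494
DIC = [CO2*]/α₀ = 1.051×10^-4 / 0.3494 = 0.301 mmol/L

DIC = 0.301 mmol/L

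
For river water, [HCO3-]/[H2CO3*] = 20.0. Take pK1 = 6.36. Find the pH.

pH = 7.66

From K1 = [H⁺][HCO3-]/[H2CO3*]:  pH = pK1 + log₁₀([HCO3-]/[H2CO3*])
log₁₀(20.0) = +1.301
pH = 6.36 + (+1.301) = 7.66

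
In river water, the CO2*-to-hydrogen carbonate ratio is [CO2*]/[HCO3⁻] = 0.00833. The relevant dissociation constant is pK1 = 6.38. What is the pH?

From K1 = [H⁺][HCO3⁻]/[CO2*]:  pH = pK1 − log₁₀([CO2*]/[HCO3⁻])
log₁₀(0.00833) = -2.079
pH = 6.38 − (-2.079) = 8.46

pH = 8.46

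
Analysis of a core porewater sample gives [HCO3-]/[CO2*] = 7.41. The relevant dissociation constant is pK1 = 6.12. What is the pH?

pH = 6.99

From K1 = [H⁺][HCO3-]/[CO2*]:  pH = pK1 + log₁₀([HCO3-]/[CO2*])
log₁₀(7.41) = +0.870
pH = 6.12 + (+0.870) = 6.99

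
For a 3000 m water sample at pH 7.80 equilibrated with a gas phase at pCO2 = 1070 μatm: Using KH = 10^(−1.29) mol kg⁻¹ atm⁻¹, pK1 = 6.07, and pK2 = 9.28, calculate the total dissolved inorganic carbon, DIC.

DIC = 3.10 mmol/kg

[CO2*] = KH · pCO2 = 10^(−1.29) × 1070×10^-6 = 5.488×10^-5 mol/kg
α₀ = 1/(1 + K1/[H⁺] + K1K2/[H⁺]²) = 1/(1 + 10^+1.73 + 10^+0.25) = 0.01770
DIC = [CO2*]/α₀ = 5.488×10^-5 / 0.01770 = 3.10 mmol/kg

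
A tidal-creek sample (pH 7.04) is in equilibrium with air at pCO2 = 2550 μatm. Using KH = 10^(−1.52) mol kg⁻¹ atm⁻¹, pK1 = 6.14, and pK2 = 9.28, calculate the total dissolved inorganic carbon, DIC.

DIC = 0.692 mmol/kg

[CO2*] = KH · pCO2 = 10^(−1.52) × 2550×10^-6 = 7.701×10^-5 mol/kg
α₀ = 1/(1 + K1/[H⁺] + K1K2/[H⁺]²) = 1/(1 + 10^+0.90 + 10^-1.34) = 0.1112
DIC = [CO2*]/α₀ = 7.701×10^-5 / 0.1112 = 0.692 mmol/kg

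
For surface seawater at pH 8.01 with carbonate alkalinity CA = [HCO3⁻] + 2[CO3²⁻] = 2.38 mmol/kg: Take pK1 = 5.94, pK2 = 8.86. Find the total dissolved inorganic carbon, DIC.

CA = [HCO3⁻] + 2[CO3²⁻] = (α₁ + 2α₂)·DIC
At pH 8.01: [H⁺]/K1 = 10^-2.07 = 0.0085114, K2/[H⁺] = 10^-0.85 = 0.14125
α₁ = 1/(1 + 0.0085114 + 0.14125) = 1/1.1498 = 0.8697; α₂ = α₁·K2/[H⁺] = 0.1229
α₁ + 2α₂ = 1.1155
DIC = CA / (α₁ + 2α₂) = 2.38 / 1.1155 = 2.13 mmol/kg

DIC = 2.13 mmol/kg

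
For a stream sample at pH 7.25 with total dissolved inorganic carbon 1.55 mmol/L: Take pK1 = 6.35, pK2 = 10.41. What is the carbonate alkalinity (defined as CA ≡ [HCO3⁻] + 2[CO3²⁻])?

CA = [HCO3⁻] + 2[CO3²⁻] = (α₁ + 2α₂)·DIC
At pH 7.25: [H⁺]/K1 = 10^-0.90 = 0.12589, K2/[H⁺] = 10^-3.16 = 0.00069183
α₁ = 1/(1 + 0.12589 + 0.00069183) = 1/1.1266 = 0.8876; α₂ = α₁·K2/[H⁺] = 0.0006141
α₁ + 2α₂ = 0.8889
CA = 0.8889 × 1.55 = 1.38 mmol/L

CA = 1.38 mmol/L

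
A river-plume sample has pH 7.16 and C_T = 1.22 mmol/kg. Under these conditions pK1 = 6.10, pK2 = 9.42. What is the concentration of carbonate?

α₂ = 1 / (1 + [H⁺]/K2 + [H⁺]²/(K1K2)) = 1 / (1 + 10^+2.26 + 10^+1.20)
   = 1 / (1 + 181.97 + 15.849) = 1/198.82 = 0.005030
[CO3²⁻] = α₂ × DIC = 0.005030 × 1.22 = 0.00614 mmol/kg = 6.14 μmol/kg

[CO3²⁻] = 6.14 μmol/kg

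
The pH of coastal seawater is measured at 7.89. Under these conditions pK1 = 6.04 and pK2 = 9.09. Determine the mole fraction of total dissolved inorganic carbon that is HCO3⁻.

α₁ = 0.928

α₁ = 1 / (1 + [H⁺]/K1 + K2/[H⁺]) = 1 / (1 + 10^-1.85 + 10^-1.20)
   = 1 / (1 + 0.014125 + 0.063096) = 1/1.0772 = 0.9283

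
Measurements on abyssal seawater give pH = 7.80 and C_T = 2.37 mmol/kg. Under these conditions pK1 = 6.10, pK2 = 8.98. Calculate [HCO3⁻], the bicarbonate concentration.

[HCO3⁻] = 2.18 mmol/kg

α₁ = 1 / (1 + [H⁺]/K1 + K2/[H⁺]) = 1 / (1 + 10^-1.70 + 10^-1.18)
   = 1 / (1 + 0.019953 + 0.066069) = 1/1.0860 = 0.9208
[HCO3⁻] = α₁ × DIC = 0.9208 × 2.37 = 2.18 mmol/kg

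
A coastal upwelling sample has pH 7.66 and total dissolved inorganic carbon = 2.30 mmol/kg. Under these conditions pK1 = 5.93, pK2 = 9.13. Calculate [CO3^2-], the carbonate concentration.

[CO3²⁻] = 0.0740 mmol/kg

α₂ = 1 / (1 + [H⁺]/K2 + [H⁺]²/(K1K2)) = 1 / (1 + 10^+1.47 + 10^-0.26)
   = 1 / (1 + 29.512 + 0.54954) = 1/31.062 = 0.03219
[CO3²⁻] = α₂ × DIC = 0.03219 × 2.30 = 0.0740 mmol/kg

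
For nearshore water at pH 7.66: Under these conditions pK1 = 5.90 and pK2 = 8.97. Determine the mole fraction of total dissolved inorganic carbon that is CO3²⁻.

α₂ = 1 / (1 + [H⁺]/K2 + [H⁺]²/(K1K2)) = 1 / (1 + 10^+1.31 + 10^-0.45)
   = 1 / (1 + 20.417 + 0.35481) = 1/21.772 = 0.04593

α₂ = 0.0459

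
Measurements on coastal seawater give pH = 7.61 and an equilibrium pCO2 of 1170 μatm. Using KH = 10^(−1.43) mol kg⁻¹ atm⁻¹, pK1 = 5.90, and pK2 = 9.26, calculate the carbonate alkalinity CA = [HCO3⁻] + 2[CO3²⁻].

CA = 2.33 mmol/kg

[CO2*] = KH · pCO2 = 10^(−1.43) × 1170×10^-6 = 4.347×10^-5 mol/kg
α₀ = 1/(1 + K1/[H⁺] + K1K2/[H⁺]²) = 1/(1 + 10^+1.71 + 10^+0.06) = 0.01871
DIC = [CO2*]/α₀ = 4.347×10^-5 / 0.01871 = 2.323 mmol/kg
CA = (α₁ + 2α₂)·DIC = (0.9598 + 2×0.02149) × 2.323 = 2.33 mmol/kg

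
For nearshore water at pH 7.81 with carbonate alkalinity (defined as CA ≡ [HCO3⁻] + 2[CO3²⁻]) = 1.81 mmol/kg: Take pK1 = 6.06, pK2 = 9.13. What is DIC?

DIC = 1.76 mmol/kg

CA = [HCO3⁻] + 2[CO3²⁻] = (α₁ + 2α₂)·DIC
At pH 7.81: [H⁺]/K1 = 10^-1.75 = 0.017783, K2/[H⁺] = 10^-1.32 = 0.047863
α₁ = 1/(1 + 0.017783 + 0.047863) = 1/1.0656 = 0.9384; α₂ = α₁·K2/[H⁺] = 0.04491
α₁ + 2α₂ = 1.0282
DIC = CA / (α₁ + 2α₂) = 1.81 / 1.0282 = 1.76 mmol/kg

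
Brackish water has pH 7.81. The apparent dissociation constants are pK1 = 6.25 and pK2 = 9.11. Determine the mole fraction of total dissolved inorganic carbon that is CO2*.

α₀ = 0.0256

α₀ = 1 / (1 + K1/[H⁺] + K1K2/[H⁺]²) = 1 / (1 + 10^+1.56 + 10^+0.26)
   = 1 / (1 + 36.308 + 1.8197) = 1/39.128 = 0.02556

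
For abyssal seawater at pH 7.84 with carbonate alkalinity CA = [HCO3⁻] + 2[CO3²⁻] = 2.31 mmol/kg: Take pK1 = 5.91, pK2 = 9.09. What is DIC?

CA = [HCO3⁻] + 2[CO3²⁻] = (α₁ + 2α₂)·DIC
At pH 7.84: [H⁺]/K1 = 10^-1.93 = 0.011749, K2/[H⁺] = 10^-1.25 = 0.056234
α₁ = 1/(1 + 0.011749 + 0.056234) = 1/1.0680 = 0.9363; α₂ = α₁·K2/[H⁺] = 0.05265
α₁ + 2α₂ = 1.0417
DIC = CA / (α₁ + 2α₂) = 2.31 / 1.0417 = 2.22 mmol/kg

DIC = 2.22 mmol/kg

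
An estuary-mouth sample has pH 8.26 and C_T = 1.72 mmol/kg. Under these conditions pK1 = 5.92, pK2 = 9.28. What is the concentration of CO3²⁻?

[CO3²⁻] = 0.149 mmol/kg

α₂ = 1 / (1 + [H⁺]/K2 + [H⁺]²/(K1K2)) = 1 / (1 + 10^+1.02 + 10^-1.32)
   = 1 / (1 + 10.471 + 0.047863) = 1/11.519 = 0.08681
[CO3²⁻] = α₂ × DIC = 0.08681 × 1.72 = 0.149 mmol/kg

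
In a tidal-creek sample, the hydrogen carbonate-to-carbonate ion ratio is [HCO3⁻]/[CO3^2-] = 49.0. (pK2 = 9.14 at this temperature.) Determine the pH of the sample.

pH = 7.45

From K2 = [H⁺][CO3^2-]/[HCO3⁻]:  pH = pK2 − log₁₀([HCO3⁻]/[CO3^2-])
log₁₀(49.0) = +1.690
pH = 9.14 − (+1.690) = 7.45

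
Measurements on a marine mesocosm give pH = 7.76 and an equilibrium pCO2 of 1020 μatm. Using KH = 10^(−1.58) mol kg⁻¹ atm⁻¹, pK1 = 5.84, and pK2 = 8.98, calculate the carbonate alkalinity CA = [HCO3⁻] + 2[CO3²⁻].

[CO2*] = KH · pCO2 = 10^(−1.58) × 1020×10^-6 = 2.683×10^-5 mol/kg
α₀ = 1/(1 + K1/[H⁺] + K1K2/[H⁺]²) = 1/(1 + 10^+1.92 + 10^+0.70) = 0.01121
DIC = [CO2*]/α₀ = 2.683×10^-5 / 0.01121 = 2.393 mmol/kg
CA = (α₁ + 2α₂)·DIC = (0.9326 + 2×0.05619) × 2.393 = 2.50 mmol/kg

CA = 2.50 mmol/kg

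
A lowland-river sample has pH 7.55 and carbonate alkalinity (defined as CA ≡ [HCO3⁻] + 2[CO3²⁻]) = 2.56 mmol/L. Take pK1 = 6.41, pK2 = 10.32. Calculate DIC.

DIC = 2.74 mmol/L

CA = [HCO3⁻] + 2[CO3²⁻] = (α₁ + 2α₂)·DIC
At pH 7.55: [H⁺]/K1 = 10^-1.14 = 0.072444, K2/[H⁺] = 10^-2.77 = 0.0016982
α₁ = 1/(1 + 0.072444 + 0.0016982) = 1/1.0741 = 0.9310; α₂ = α₁·K2/[H⁺] = 0.001581
α₁ + 2α₂ = 0.9341
DIC = CA / (α₁ + 2α₂) = 2.56 / 0.9341 = 2.74 mmol/L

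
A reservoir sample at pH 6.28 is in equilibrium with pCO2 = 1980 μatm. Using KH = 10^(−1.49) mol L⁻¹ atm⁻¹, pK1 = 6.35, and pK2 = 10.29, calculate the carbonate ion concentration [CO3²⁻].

[CO3²⁻] = 0.00533 μmol/L

[CO2*] = KH · pCO2 = 10^(−1.49) × 1980×10^-6 = 6.407×10^-5 mol/L
α₀ = 1/(1 + K1/[H⁺] + K1K2/[H⁺]²) = 1/(1 + 10^-0.07 + 10^-4.08) = 0.5402
DIC = [CO2*]/α₀ = 6.407×10^-5 / 0.5402 = 0.1186 mmol/L
[CO3²⁻] = α₂·DIC; α₂ = 4.493×10^-5, so [CO3²⁻] = 4.493×10^-5 × 0.1186 = 5.33×10^-6 mmol/L = 0.00533 μmol/L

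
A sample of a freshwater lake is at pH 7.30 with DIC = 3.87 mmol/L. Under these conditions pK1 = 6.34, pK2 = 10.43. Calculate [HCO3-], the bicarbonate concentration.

[HCO3⁻] = 3.49 mmol/L

α₁ = 1 / (1 + [H⁺]/K1 + K2/[H⁺]) = 1 / (1 + 10^-0.96 + 10^-3.13)
   = 1 / (1 + 0.10965 + 0.00074131) = 1/1.1104 = 0.9006
[HCO3⁻] = α₁ × DIC = 0.9006 × 3.87 = 3.49 mmol/L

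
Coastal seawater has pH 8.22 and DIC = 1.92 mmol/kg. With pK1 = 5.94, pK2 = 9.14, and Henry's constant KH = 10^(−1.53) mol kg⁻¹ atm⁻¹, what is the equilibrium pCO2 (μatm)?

α₀ = 1 / (1 + K1/[H⁺] + K1K2/[H⁺]²) = 1 / (1 + 10^+2.28 + 10^+1.36)
   = 1 / (1 + 190.55 + 22.909) = 1/214.45 = 0.004663
[CO2*] = α₀ × DIC = 0.004663 × 1.92 = 0.008953 mmol/kg = 8.953 μmol/kg
pCO2 = [CO2*]/KH = 8.953×10^-6 / 2.951×10^-2 = 303 μatm

pCO2 = 303 μatm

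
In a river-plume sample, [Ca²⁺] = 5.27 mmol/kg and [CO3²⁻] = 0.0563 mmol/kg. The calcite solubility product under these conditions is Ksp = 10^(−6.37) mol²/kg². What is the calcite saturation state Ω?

Ω = 0.696

Ksp = 10^(−6.37) = 4.266×10^-7
Ω = [Ca²⁺][CO3²⁻]/Ksp = (5.27×10^-3)(0.0563×10^-3) / 4.266×10^-7 = 0.696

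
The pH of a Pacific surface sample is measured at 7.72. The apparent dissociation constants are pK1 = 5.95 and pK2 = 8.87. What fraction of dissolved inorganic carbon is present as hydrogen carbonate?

α₁ = 0.919

α₁ = 1 / (1 + [H⁺]/K1 + K2/[H⁺]) = 1 / (1 + 10^-1.77 + 10^-1.15)
   = 1 / (1 + 0.016982 + 0.070795) = 1/1.0878 = 0.9193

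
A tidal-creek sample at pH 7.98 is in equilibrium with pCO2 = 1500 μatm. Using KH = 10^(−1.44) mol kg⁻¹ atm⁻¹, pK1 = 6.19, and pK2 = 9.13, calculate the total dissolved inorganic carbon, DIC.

DIC = 3.65 mmol/kg

[CO2*] = KH · pCO2 = 10^(−1.44) × 1500×10^-6 = 5.446×10^-5 mol/kg
α₀ = 1/(1 + K1/[H⁺] + K1K2/[H⁺]²) = 1/(1 + 10^+1.79 + 10^+0.64) = 0.01492
DIC = [CO2*]/α₀ = 5.446×10^-5 / 0.01492 = 3.65 mmol/kg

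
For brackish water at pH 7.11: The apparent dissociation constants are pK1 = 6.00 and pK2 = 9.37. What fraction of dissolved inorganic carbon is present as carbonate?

α₂ = 1 / (1 + [H⁺]/K2 + [H⁺]²/(K1K2)) = 1 / (1 + 10^+2.26 + 10^+1.15)
   = 1 / (1 + 181.97 + 14.125) = 1/197.10 = 0.005074

α₂ = 0.00507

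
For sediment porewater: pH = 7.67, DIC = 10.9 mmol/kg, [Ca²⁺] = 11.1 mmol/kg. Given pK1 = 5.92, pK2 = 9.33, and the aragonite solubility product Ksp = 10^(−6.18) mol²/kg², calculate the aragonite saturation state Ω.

α₂ = 1 / (1 + [H⁺]/K2 + [H⁺]²/(K1K2)) = 1 / (1 + 10^+1.66 + 10^-0.09)
   = 1 / (1 + 45.709 + 0.81283) = 1/47.522 = 0.02104
[CO3²⁻] = α₂ × DIC = 0.02104 × 10.9 = 0.2294 mmol/kg
Ksp = 10^(−6.18) = 6.607×10^-7
Ω = [Ca²⁺][CO3²⁻]/Ksp = (11.1×10^-3)(2.294×10^-4) / 6.607×10^-7 = 3.85

Ω = 3.85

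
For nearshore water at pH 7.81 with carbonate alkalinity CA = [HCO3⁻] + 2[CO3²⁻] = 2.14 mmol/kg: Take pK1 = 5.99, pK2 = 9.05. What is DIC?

CA = [HCO3⁻] + 2[CO3²⁻] = (α₁ + 2α₂)·DIC
At pH 7.81: [H⁺]/K1 = 10^-1.82 = 0.015136, K2/[H⁺] = 10^-1.24 = 0.057544
α₁ = 1/(1 + 0.015136 + 0.057544) = 1/1.0727 = 0.9322; α₂ = α₁·K2/[H⁺] = 0.05365
α₁ + 2α₂ = 1.0395
DIC = CA / (α₁ + 2α₂) = 2.14 / 1.0395 = 2.06 mmol/kg

DIC = 2.06 mmol/kg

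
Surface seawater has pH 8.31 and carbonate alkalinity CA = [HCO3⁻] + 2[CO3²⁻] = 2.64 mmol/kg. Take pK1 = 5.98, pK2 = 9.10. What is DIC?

DIC = 2.33 mmol/kg

CA = [HCO3⁻] + 2[CO3²⁻] = (α₁ + 2α₂)·DIC
At pH 8.31: [H⁺]/K1 = 10^-2.33 = 0.0046774, K2/[H⁺] = 10^-0.79 = 0.16218
α₁ = 1/(1 + 0.0046774 + 0.16218) = 1/1.1669 = 0.8570; α₂ = α₁·K2/[H⁺] = 0.1390
α₁ + 2α₂ = 1.1350
DIC = CA / (α₁ + 2α₂) = 2.64 / 1.1350 = 2.33 mmol/kg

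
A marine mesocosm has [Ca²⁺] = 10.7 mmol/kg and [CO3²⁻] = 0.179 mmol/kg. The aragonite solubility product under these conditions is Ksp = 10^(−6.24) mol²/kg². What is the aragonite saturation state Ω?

Ω = 3.33

Ksp = 10^(−6.24) = 5.754×10^-7
Ω = [Ca²⁺][CO3²⁻]/Ksp = (10.7×10^-3)(0.179×10^-3) / 5.754×10^-7 = 3.33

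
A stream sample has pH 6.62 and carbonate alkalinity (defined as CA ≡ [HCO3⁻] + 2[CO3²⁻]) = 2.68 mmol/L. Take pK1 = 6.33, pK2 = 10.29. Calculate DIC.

DIC = 4.05 mmol/L

CA = [HCO3⁻] + 2[CO3²⁻] = (α₁ + 2α₂)·DIC
At pH 6.62: [H⁺]/K1 = 10^-0.29 = 0.51286, K2/[H⁺] = 10^-3.67 = 0.00021380
α₁ = 1/(1 + 0.51286 + 0.00021380) = 1/1.5131 = 0.6609; α₂ = α₁·K2/[H⁺] = 0.0001413
α₁ + 2α₂ = 0.6612
DIC = CA / (α₁ + 2α₂) = 2.68 / 0.6612 = 4.05 mmol/L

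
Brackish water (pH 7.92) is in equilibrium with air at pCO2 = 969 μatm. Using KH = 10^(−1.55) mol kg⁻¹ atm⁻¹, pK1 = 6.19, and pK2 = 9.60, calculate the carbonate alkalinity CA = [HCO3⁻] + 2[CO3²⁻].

CA = 1.53 mmol/kg

[CO2*] = KH · pCO2 = 10^(−1.55) × 969×10^-6 = 2.731×10^-5 mol/kg
α₀ = 1/(1 + K1/[H⁺] + K1K2/[H⁺]²) = 1/(1 + 10^+1.73 + 10^+0.05) = 0.01791
DIC = [CO2*]/α₀ = 2.731×10^-5 / 0.01791 = 1.525 mmol/kg
CA = (α₁ + 2α₂)·DIC = (0.9620 + 2×0.02010) × 1.525 = 1.53 mmol/kg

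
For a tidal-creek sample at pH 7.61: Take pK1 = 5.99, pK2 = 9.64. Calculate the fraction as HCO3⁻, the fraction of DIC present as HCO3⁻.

α₁ = 1 / (1 + [H⁺]/K1 + K2/[H⁺]) = 1 / (1 + 10^-1.62 + 10^-2.03)
   = 1 / (1 + 0.023988 + 0.0093325) = 1/1.0333 = 0.9678

α₁ = 0.968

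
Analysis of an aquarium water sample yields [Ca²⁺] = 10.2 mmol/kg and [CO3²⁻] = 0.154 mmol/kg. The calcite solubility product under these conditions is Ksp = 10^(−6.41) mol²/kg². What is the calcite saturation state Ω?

Ω = 4.04

Ksp = 10^(−6.41) = 3.890×10^-7
Ω = [Ca²⁺][CO3²⁻]/Ksp = (10.2×10^-3)(0.154×10^-3) / 3.890×10^-7 = 4.04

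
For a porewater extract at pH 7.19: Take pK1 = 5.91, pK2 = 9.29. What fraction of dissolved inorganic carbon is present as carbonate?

α₂ = 0.00749

α₂ = 1 / (1 + [H⁺]/K2 + [H⁺]²/(K1K2)) = 1 / (1 + 10^+2.10 + 10^+0.82)
   = 1 / (1 + 125.89 + 6.6069) = 1/133.50 = 0.007491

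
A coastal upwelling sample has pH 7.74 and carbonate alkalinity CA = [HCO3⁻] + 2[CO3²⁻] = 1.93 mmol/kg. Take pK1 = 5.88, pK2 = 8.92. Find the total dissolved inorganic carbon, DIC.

DIC = 1.84 mmol/kg

CA = [HCO3⁻] + 2[CO3²⁻] = (α₁ + 2α₂)·DIC
At pH 7.74: [H⁺]/K1 = 10^-1.86 = 0.013804, K2/[H⁺] = 10^-1.18 = 0.066069
α₁ = 1/(1 + 0.013804 + 0.066069) = 1/1.0799 = 0.9260; α₂ = α₁·K2/[H⁺] = 0.06118
α₁ + 2α₂ = 1.0484
DIC = CA / (α₁ + 2α₂) = 1.93 / 1.0484 = 1.84 mmol/kg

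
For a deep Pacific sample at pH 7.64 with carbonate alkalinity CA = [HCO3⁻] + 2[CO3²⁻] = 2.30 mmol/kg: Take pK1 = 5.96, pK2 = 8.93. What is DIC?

CA = [HCO3⁻] + 2[CO3²⁻] = (α₁ + 2α₂)·DIC
At pH 7.64: [H⁺]/K1 = 10^-1.68 = 0.020893, K2/[H⁺] = 10^-1.29 = 0.051286
α₁ = 1/(1 + 0.020893 + 0.051286) = 1/1.0722 = 0.9327; α₂ = α₁·K2/[H⁺] = 0.04783
α₁ + 2α₂ = 1.0283
DIC = CA / (α₁ + 2α₂) = 2.30 / 1.0283 = 2.24 mmol/kg

DIC = 2.24 mmol/kg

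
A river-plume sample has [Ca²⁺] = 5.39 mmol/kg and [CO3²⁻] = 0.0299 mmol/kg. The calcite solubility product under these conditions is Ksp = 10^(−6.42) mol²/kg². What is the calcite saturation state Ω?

Ksp = 10^(−6.42) = 3.802×10^-7
Ω = [Ca²⁺][CO3²⁻]/Ksp = (5.39×10^-3)(0.0299×10^-3) / 3.802×10^-7 = 0.424

Ω = 0.424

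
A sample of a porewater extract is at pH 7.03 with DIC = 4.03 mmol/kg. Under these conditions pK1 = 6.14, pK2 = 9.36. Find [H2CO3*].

α₀ = 1 / (1 + K1/[H⁺] + K1K2/[H⁺]²) = 1 / (1 + 10^+0.89 + 10^-1.44)
   = 1 / (1 + 7.7625 + 0.036308) = 1/8.7988 = 0.1137
[CO2*] = α₀ × DIC = 0.1137 × 4.03 = 0.458 mmol/kg

[CO2*] = 0.458 mmol/kg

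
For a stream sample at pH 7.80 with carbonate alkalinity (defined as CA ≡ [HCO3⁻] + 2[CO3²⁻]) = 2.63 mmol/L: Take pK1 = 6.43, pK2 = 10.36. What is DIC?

DIC = 2.73 mmol/L

CA = [HCO3⁻] + 2[CO3²⁻] = (α₁ + 2α₂)·DIC
At pH 7.80: [H⁺]/K1 = 10^-1.37 = 0.042658, K2/[H⁺] = 10^-2.56 = 0.0027542
α₁ = 1/(1 + 0.042658 + 0.0027542) = 1/1.0454 = 0.9566; α₂ = α₁·K2/[H⁺] = 0.002635
α₁ + 2α₂ = 0.9618
DIC = CA / (α₁ + 2α₂) = 2.63 / 0.9618 = 2.73 mmol/L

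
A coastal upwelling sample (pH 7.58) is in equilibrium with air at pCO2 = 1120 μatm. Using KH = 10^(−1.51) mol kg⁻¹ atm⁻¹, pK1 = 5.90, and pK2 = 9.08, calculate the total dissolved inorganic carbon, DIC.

[CO2*] = KH · pCO2 = 10^(−1.51) × 1120×10^-6 = 3.461×10^-5 mol/kg
α₀ = 1/(1 + K1/[H⁺] + K1K2/[H⁺]²) = 1/(1 + 10^+1.68 + 10^+0.18) = 0.01985
DIC = [CO2*]/α₀ = 3.461×10^-5 / 0.01985 = 1.74 mmol/kg

DIC = 1.74 mmol/kg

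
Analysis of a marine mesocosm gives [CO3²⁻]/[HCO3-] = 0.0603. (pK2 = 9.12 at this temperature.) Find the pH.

pH = 7.90

From K2 = [H⁺][CO3²⁻]/[HCO3-]:  pH = pK2 + log₁₀([CO3²⁻]/[HCO3-])
log₁₀(0.0603) = -1.220
pH = 9.12 + (-1.220) = 7.90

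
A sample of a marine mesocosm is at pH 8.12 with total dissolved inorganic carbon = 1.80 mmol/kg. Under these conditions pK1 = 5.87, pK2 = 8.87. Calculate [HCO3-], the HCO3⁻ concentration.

[HCO3⁻] = 1.52 mmol/kg

α₁ = 1 / (1 + [H⁺]/K1 + K2/[H⁺]) = 1 / (1 + 10^-2.25 + 10^-0.75)
   = 1 / (1 + 0.0056234 + 0.17783) = 1/1.1835 = 0.8450
[HCO3⁻] = α₁ × DIC = 0.8450 × 1.80 = 1.52 mmol/kg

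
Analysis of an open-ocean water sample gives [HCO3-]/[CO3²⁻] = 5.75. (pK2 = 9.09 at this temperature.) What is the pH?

From K2 = [H⁺][CO3²⁻]/[HCO3-]:  pH = pK2 − log₁₀([HCO3-]/[CO3²⁻])
log₁₀(5.75) = +0.760
pH = 9.09 − (+0.760) = 8.33

pH = 8.33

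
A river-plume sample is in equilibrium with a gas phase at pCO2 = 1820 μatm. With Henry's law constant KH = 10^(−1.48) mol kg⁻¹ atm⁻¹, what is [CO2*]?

KH = 10^(−1.48) = 3.311×10^-2 mol kg⁻¹ atm⁻¹
[CO2*] = KH · pCO2 = 3.311×10^-2 × 1820×10^-6 atm = 6.03×10^-5 mol/kg

[CO2*] = 60.3 μmol/kg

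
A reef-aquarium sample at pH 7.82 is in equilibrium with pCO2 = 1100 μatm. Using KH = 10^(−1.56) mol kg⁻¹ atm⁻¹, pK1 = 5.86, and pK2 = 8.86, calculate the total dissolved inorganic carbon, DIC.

DIC = 3.05 mmol/kg

[CO2*] = KH · pCO2 = 10^(−1.56) × 1100×10^-6 = 3.030×10^-5 mol/kg
α₀ = 1/(1 + K1/[H⁺] + K1K2/[H⁺]²) = 1/(1 + 10^+1.96 + 10^+0.92) = 0.009948
DIC = [CO2*]/α₀ = 3.030×10^-5 / 0.009948 = 3.05 mmol/kg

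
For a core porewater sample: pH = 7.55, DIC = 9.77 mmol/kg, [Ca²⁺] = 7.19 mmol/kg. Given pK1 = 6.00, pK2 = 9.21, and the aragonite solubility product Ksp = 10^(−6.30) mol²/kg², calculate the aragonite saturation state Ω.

Ω = 2.92

α₂ = 1 / (1 + [H⁺]/K2 + [H⁺]²/(K1K2)) = 1 / (1 + 10^+1.66 + 10^+0.11)
   = 1 / (1 + 45.709 + 1.2882) = 1/47.997 = 0.02083
[CO3²⁻] = α₂ × DIC = 0.02083 × 9.77 = 0.2036 mmol/kg
Ksp = 10^(−6.30) = 5.012×10^-7
Ω = [Ca²⁺][CO3²⁻]/Ksp = (7.19×10^-3)(2.036×10^-4) / 5.012×10^-7 = 2.92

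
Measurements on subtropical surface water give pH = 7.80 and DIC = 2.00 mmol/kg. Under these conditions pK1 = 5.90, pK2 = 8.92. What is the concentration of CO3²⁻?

α₂ = 1 / (1 + [H⁺]/K2 + [H⁺]²/(K1K2)) = 1 / (1 + 10^+1.12 + 10^-0.78)
   = 1 / (1 + 13.183 + 0.16596) = 1/14.349 = 0.06969
[CO3²⁻] = α₂ × DIC = 0.06969 × 2.00 = 0.139 mmol/kg

[CO3²⁻] = 0.139 mmol/kg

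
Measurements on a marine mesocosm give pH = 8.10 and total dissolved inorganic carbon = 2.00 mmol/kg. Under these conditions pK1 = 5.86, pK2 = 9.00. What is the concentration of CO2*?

[CO2*] = 10.2 μmol/kg

α₀ = 1 / (1 + K1/[H⁺] + K1K2/[H⁺]²) = 1 / (1 + 10^+2.24 + 10^+1.34)
   = 1 / (1 + 173.78 + 21.878) = 1/196.66 = 0.005085
[CO2*] = α₀ × DIC = 0.005085 × 2.00 = 0.0102 mmol/kg = 10.2 μmol/kg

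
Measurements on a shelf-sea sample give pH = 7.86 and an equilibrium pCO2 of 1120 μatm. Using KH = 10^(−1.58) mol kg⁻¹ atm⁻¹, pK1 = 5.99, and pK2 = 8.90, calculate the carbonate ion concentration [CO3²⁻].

[CO2*] = KH · pCO2 = 10^(−1.58) × 1120×10^-6 = 2.946×10^-5 mol/kg
α₀ = 1/(1 + K1/[H⁺] + K1K2/[H⁺]²) = 1/(1 + 10^+1.87 + 10^+0.83) = 0.01221
DIC = [CO2*]/α₀ = 2.946×10^-5 / 0.01221 = 2.412 mmol/kg
[CO3²⁻] = α₂·DIC; α₂ = 0.08256, so [CO3²⁻] = 0.08256 × 2.412 = 0.199 mmol/kg

[CO3²⁻] = 0.199 mmol/kg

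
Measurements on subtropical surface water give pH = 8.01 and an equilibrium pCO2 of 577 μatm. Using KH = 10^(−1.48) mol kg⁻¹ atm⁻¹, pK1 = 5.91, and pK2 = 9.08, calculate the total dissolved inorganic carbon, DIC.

[CO2*] = KH · pCO2 = 10^(−1.48) × 577×10^-6 = 1.911×10^-5 mol/kg
α₀ = 1/(1 + K1/[H⁺] + K1K2/[H⁺]²) = 1/(1 + 10^+2.10 + 10^+1.03) = 0.007267
DIC = [CO2*]/α₀ = 1.911×10^-5 / 0.007267 = 2.63 mmol/kg

DIC = 2.63 mmol/kg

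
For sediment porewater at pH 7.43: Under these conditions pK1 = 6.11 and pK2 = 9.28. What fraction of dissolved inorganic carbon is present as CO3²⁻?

α₂ = 1 / (1 + [H⁺]/K2 + [H⁺]²/(K1K2)) = 1 / (1 + 10^+1.85 + 10^+0.53)
   = 1 / (1 + 70.795 + 3.3884) = 1/75.183 = 0.01330

α₂ = 0.0133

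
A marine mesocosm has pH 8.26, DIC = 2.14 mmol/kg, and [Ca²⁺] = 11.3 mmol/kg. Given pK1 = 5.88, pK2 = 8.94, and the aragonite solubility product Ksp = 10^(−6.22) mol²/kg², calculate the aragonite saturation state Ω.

α₂ = 1 / (1 + [H⁺]/K2 + [H⁺]²/(K1K2)) = 1 / (1 + 10^+0.68 + 10^-1.70)
   = 1 / (1 + 4.7863 + 0.019953) = 1/5.8063 = 0.1722
[CO3²⁻] = α₂ × DIC = 0.1722 × 2.14 = 0.3686 mmol/kg
Ksp = 10^(−6.22) = 6.026×10^-7
Ω = [Ca²⁺][CO3²⁻]/Ksp = (11.3×10^-3)(3.686×10^-4) / 6.026×10^-7 = 6.91

Ω = 6.91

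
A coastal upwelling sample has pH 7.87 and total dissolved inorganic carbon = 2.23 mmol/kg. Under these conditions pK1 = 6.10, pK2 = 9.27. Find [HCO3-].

[HCO3⁻] = 2.11 mmol/kg

α₁ = 1 / (1 + [H⁺]/K1 + K2/[H⁺]) = 1 / (1 + 10^-1.77 + 10^-1.40)
   = 1 / (1 + 0.016982 + 0.039811) = 1/1.0568 = 0.9463
[HCO3⁻] = α₁ × DIC = 0.9463 × 2.23 = 2.11 mmol/kg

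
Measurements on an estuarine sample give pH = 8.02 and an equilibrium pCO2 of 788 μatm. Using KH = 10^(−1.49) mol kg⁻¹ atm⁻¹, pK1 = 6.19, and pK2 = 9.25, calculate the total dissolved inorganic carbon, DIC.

[CO2*] = KH · pCO2 = 10^(−1.49) × 788×10^-6 = 2.550×10^-5 mol/kg
α₀ = 1/(1 + K1/[H⁺] + K1K2/[H⁺]²) = 1/(1 + 10^+1.83 + 10^+0.60) = 0.01378
DIC = [CO2*]/α₀ = 2.550×10^-5 / 0.01378 = 1.85 mmol/kg

DIC = 1.85 mmol/kg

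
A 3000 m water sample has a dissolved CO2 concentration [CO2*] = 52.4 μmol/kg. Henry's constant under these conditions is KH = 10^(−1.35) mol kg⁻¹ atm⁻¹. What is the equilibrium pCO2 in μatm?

pCO2 = 1170 μatm

KH = 10^(−1.35) = 4.467×10^-2 mol kg⁻¹ atm⁻¹
pCO2 = [CO2*]/KH = 52.4×10^-6 / 4.467×10^-2 = 1.17×10^-3 atm = 1170 μatm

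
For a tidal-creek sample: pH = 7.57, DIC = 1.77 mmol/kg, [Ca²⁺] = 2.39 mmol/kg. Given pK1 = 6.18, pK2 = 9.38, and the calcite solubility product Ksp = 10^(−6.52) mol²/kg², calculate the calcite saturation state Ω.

Ω = 0.205

α₂ = 1 / (1 + [H⁺]/K2 + [H⁺]²/(K1K2)) = 1 / (1 + 10^+1.81 + 10^+0.42)
   = 1 / (1 + 64.565 + 2.6303) = 1/68.196 = 0.01466
[CO3²⁻] = α₂ × DIC = 0.01466 × 1.77 = 0.02595 mmol/kg
Ksp = 10^(−6.52) = 3.020×10^-7
Ω = [Ca²⁺][CO3²⁻]/Ksp = (2.39×10^-3)(2.595×10^-5) / 3.020×10^-7 = 0.205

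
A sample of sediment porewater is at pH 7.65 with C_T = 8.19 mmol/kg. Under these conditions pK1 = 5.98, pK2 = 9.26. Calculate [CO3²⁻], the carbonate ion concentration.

α₂ = 1 / (1 + [H⁺]/K2 + [H⁺]²/(K1K2)) = 1 / (1 + 10^+1.61 + 10^-0.06)
   = 1 / (1 + 40.738 + 0.87096) = 1/42.609 = 0.02347
[CO3²⁻] = α₂ × DIC = 0.02347 × 8.19 = 0.192 mmol/kg

[CO3²⁻] = 0.192 mmol/kg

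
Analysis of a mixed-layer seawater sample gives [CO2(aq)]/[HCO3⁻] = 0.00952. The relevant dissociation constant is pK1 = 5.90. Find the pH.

From K1 = [H⁺][HCO3⁻]/[CO2(aq)]:  pH = pK1 − log₁₀([CO2(aq)]/[HCO3⁻])
log₁₀(0.00952) = -2.021
pH = 5.90 − (-2.021) = 7.92

pH = 7.92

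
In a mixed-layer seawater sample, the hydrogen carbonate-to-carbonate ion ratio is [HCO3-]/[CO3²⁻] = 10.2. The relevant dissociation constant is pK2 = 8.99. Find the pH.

From K2 = [H⁺][CO3²⁻]/[HCO3-]:  pH = pK2 − log₁₀([HCO3-]/[CO3²⁻])
log₁₀(10.2) = +1.009
pH = 8.99 − (+1.009) = 7.98

pH = 7.98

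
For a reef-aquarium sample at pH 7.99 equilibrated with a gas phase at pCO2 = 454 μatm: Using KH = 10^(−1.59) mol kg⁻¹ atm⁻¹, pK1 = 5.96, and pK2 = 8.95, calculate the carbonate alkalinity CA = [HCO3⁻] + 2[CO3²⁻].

[CO2*] = KH · pCO2 = 10^(−1.59) × 454×10^-6 = 1.167×10^-5 mol/kg
α₀ = 1/(1 + K1/[H⁺] + K1K2/[H⁺]²) = 1/(1 + 10^+2.03 + 10^+1.07) = 0.008340
DIC = [CO2*]/α₀ = 1.167×10^-5 / 0.008340 = 1.399 mmol/kg
CA = (α₁ + 2α₂)·DIC = (0.8937 + 2×0.09799) × 1.399 = 1.52 mmol/kg

CA = 1.52 mmol/kg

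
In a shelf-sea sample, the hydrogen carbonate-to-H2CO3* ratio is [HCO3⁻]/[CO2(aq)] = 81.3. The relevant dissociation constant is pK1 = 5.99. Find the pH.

pH = 7.90

From K1 = [H⁺][HCO3⁻]/[CO2(aq)]:  pH = pK1 + log₁₀([HCO3⁻]/[CO2(aq)])
log₁₀(81.3) = +1.910
pH = 5.99 + (+1.910) = 7.90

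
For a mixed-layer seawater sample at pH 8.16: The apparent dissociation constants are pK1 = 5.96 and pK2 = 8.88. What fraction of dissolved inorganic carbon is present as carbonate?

α₂ = 0.159

α₂ = 1 / (1 + [H⁺]/K2 + [H⁺]²/(K1K2)) = 1 / (1 + 10^+0.72 + 10^-1.48)
   = 1 / (1 + 5.2481 + 0.033113) = 1/6.2812 = 0.1592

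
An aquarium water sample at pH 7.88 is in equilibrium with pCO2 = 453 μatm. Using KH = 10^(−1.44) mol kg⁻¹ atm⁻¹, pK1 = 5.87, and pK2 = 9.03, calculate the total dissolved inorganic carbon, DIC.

DIC = 1.82 mmol/kg

[CO2*] = KH · pCO2 = 10^(−1.44) × 453×10^-6 = 1.645×10^-5 mol/kg
α₀ = 1/(1 + K1/[H⁺] + K1K2/[H⁺]²) = 1/(1 + 10^+2.01 + 10^+0.86) = 0.009044
DIC = [CO2*]/α₀ = 1.645×10^-5 / 0.009044 = 1.82 mmol/kg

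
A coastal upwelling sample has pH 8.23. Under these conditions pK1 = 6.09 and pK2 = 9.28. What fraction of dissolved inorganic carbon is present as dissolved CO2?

α₀ = 1 / (1 + K1/[H⁺] + K1K2/[H⁺]²) = 1 / (1 + 10^+2.14 + 10^+1.09)
   = 1 / (1 + 138.04 + 12.303) = 1/151.34 = 0.006608

α₀ = 0.00661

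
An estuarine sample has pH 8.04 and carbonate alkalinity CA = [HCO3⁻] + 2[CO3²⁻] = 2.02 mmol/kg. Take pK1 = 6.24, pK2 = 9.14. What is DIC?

DIC = 1.91 mmol/kg

CA = [HCO3⁻] + 2[CO3²⁻] = (α₁ + 2α₂)·DIC
At pH 8.04: [H⁺]/K1 = 10^-1.80 = 0.015849, K2/[H⁺] = 10^-1.10 = 0.079433
α₁ = 1/(1 + 0.015849 + 0.079433) = 1/1.0953 = 0.9130; α₂ = α₁·K2/[H⁺] = 0.07252
α₁ + 2α₂ = 1.0581
DIC = CA / (α₁ + 2α₂) = 2.02 / 1.0581 = 1.91 mmol/kg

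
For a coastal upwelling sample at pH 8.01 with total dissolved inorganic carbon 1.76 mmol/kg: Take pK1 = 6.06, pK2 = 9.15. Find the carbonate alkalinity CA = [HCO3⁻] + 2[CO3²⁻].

CA = [HCO3⁻] + 2[CO3²⁻] = (α₁ + 2α₂)·DIC
At pH 8.01: [H⁺]/K1 = 10^-1.95 = 0.011220, K2/[H⁺] = 10^-1.14 = 0.072444
α₁ = 1/(1 + 0.011220 + 0.072444) = 1/1.0837 = 0.9228; α₂ = α₁·K2/[H⁺] = 0.06685
α₁ + 2α₂ = 1.0565
CA = 1.0565 × 1.76 = 1.86 mmol/kg

CA = 1.86 mmol/kg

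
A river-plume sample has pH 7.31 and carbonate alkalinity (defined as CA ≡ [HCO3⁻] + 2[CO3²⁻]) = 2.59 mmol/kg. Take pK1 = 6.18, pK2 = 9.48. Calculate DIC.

CA = [HCO3⁻] + 2[CO3²⁻] = (α₁ + 2α₂)·DIC
At pH 7.31: [H⁺]/K1 = 10^-1.13 = 0.074131, K2/[H⁺] = 10^-2.17 = 0.0067608
α₁ = 1/(1 + 0.074131 + 0.0067608) = 1/1.0809 = 0.9252; α₂ = α₁·K2/[H⁺] = 0.006255
α₁ + 2α₂ = 0.9377
DIC = CA / (α₁ + 2α₂) = 2.59 / 0.9377 = 2.76 mmol/kg

DIC = 2.76 mmol/kg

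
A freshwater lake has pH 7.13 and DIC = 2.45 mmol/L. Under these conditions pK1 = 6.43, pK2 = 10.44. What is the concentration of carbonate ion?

α₂ = 1 / (1 + [H⁺]/K2 + [H⁺]²/(K1K2)) = 1 / (1 + 10^+3.31 + 10^+2.61)
   = 1 / (1 + 2041.7 + 407.38) = 1/2450.1 = 0.0004081
[CO3²⁻] = α₂ × DIC = 0.0004081 × 2.45 = 0.00100 mmol/L = 1.00 μmol/L

[CO3²⁻] = 1.00 μmol/L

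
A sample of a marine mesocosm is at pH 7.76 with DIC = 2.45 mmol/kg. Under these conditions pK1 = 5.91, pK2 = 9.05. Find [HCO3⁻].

α₁ = 1 / (1 + [H⁺]/K1 + K2/[H⁺]) = 1 / (1 + 10^-1.85 + 10^-1.29)
   = 1 / (1 + 0.014125 + 0.051286) = 1/1.0654 = 0.9386
[HCO3⁻] = α₁ × DIC = 0.9386 × 2.45 = 2.30 mmol/kg

[HCO3⁻] = 2.30 mmol/kg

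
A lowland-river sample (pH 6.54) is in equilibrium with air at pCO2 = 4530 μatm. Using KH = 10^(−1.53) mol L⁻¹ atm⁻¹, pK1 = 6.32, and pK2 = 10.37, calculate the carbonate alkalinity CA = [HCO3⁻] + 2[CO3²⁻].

CA = 0.222 mmol/L

[CO2*] = KH · pCO2 = 10^(−1.53) × 4530×10^-6 = 1.337×10^-4 mol/L
α₀ = 1/(1 + K1/[H⁺] + K1K2/[H⁺]²) = 1/(1 + 10^+0.22 + 10^-3.61) = 0.3760
DIC = [CO2*]/α₀ = 1.337×10^-4 / 0.3760 = 0.3556 mmol/L
CA = (α₁ + 2α₂)·DIC = (0.6239 + 2×9.229×10^-5) × 0.3556 = 0.222 mmol/L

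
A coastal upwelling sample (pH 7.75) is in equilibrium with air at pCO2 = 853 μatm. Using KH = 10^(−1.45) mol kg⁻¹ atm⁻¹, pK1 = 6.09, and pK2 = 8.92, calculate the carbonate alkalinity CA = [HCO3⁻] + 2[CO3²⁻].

[CO2*] = KH · pCO2 = 10^(−1.45) × 853×10^-6 = 3.027×10^-5 mol/kg
α₀ = 1/(1 + K1/[H⁺] + K1K2/[H⁺]²) = 1/(1 + 10^+1.66 + 10^+0.49) = 0.02008
DIC = [CO2*]/α₀ = 3.027×10^-5 / 0.02008 = 1.507 mmol/kg
CA = (α₁ + 2α₂)·DIC = (0.9179 + 2×0.06206) × 1.507 = 1.57 mmol/kg

CA = 1.57 mmol/kg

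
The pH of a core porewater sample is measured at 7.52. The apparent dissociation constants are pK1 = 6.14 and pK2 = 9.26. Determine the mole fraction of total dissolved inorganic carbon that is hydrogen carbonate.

α₁ = 0.943

α₁ = 1 / (1 + [H⁺]/K1 + K2/[H⁺]) = 1 / (1 + 10^-1.38 + 10^-1.74)
   = 1 / (1 + 0.041687 + 0.018197) = 1/1.0599 = 0.9435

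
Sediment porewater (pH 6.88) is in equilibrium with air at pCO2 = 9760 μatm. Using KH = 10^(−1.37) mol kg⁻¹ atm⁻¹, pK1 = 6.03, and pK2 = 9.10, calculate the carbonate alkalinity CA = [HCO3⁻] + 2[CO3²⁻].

[CO2*] = KH · pCO2 = 10^(−1.37) × 9760×10^-6 = 4.163×10^-4 mol/kg
α₀ = 1/(1 + K1/[H⁺] + K1K2/[H⁺]²) = 1/(1 + 10^+0.85 + 10^-1.37) = 0.1231
DIC = [CO2*]/α₀ = 4.163×10^-4 / 0.1231 = 3.382 mmol/kg
CA = (α₁ + 2α₂)·DIC = (0.8716 + 2×0.005252) × 3.382 = 2.98 mmol/kg

CA = 2.98 mmol/kg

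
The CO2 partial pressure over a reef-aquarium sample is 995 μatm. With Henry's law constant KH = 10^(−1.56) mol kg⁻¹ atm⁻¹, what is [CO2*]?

KH = 10^(−1.56) = 2.754×10^-2 mol kg⁻¹ atm⁻¹
[CO2*] = KH · pCO2 = 2.754×10^-2 × 995×10^-6 atm = 2.74×10^-5 mol/kg

[CO2*] = 27.4 μmol/kg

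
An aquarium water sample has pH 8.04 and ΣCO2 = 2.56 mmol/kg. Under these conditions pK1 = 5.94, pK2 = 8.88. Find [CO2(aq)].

α₀ = 1 / (1 + K1/[H⁺] + K1K2/[H⁺]²) = 1 / (1 + 10^+2.10 + 10^+1.26)
   = 1 / (1 + 125.89 + 18.197) = 1/145.09 = 0.006892
[CO2*] = α₀ × DIC = 0.006892 × 2.56 = 0.0176 mmol/kg = 17.6 μmol/kg

[CO2*] = 17.6 μmol/kg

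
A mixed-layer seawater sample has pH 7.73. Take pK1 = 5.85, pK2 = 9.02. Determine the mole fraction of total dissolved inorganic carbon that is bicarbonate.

α₁ = 1 / (1 + [H⁺]/K1 + K2/[H⁺]) = 1 / (1 + 10^-1.88 + 10^-1.29)
   = 1 / (1 + 0.013183 + 0.051286) = 1/1.0645 = 0.9394

α₁ = 0.939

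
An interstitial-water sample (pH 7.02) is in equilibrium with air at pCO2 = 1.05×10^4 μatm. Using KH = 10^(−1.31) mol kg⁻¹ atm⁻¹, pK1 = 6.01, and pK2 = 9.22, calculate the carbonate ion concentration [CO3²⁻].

[CO2*] = KH · pCO2 = 10^(−1.31) × 1.05×10^4×10^-6 = 5.143×10^-4 mol/kg
α₀ = 1/(1 + K1/[H⁺] + K1K2/[H⁺]²) = 1/(1 + 10^+1.01 + 10^-1.19) = 0.08852
DIC = [CO2*]/α₀ = 5.143×10^-4 / 0.08852 = 5.810 mmol/kg
[CO3²⁻] = α₂·DIC; α₂ = 0.005715, so [CO3²⁻] = 0.005715 × 5.810 = 0.0332 mmol/kg

[CO3²⁻] = 0.0332 mmol/kg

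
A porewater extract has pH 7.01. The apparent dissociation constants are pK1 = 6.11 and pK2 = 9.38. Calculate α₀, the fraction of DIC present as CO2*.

α₀ = 1 / (1 + K1/[H⁺] + K1K2/[H⁺]²) = 1 / (1 + 10^+0.90 + 10^-1.47)
   = 1 / (1 + 7.9433 + 0.033884) = 1/8.9772 = 0.1114

α₀ = 0.111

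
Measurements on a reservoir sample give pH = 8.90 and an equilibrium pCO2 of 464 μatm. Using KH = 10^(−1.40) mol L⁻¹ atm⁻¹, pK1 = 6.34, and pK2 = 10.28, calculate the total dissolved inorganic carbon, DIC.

DIC = 7.00 mmol/L

[CO2*] = KH · pCO2 = 10^(−1.40) × 464×10^-6 = 1.847×10^-5 mol/L
α₀ = 1/(1 + K1/[H⁺] + K1K2/[H⁺]²) = 1/(1 + 10^+2.56 + 10^+1.18) = 0.002637
DIC = [CO2*]/α₀ = 1.847×10^-5 / 0.002637 = 7.00 mmol/L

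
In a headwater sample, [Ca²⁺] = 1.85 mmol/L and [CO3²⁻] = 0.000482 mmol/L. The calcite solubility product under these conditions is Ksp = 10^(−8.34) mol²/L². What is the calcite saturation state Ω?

Ω = 0.195

Ksp = 10^(−8.34) = 4.571×10^-9
Ω = [Ca²⁺][CO3²⁻]/Ksp = (1.85×10^-3)(0.000482×10^-3) / 4.571×10^-9 = 0.195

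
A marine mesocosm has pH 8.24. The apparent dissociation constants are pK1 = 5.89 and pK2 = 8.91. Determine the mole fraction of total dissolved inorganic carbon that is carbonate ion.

α₂ = 0.175

α₂ = 1 / (1 + [H⁺]/K2 + [H⁺]²/(K1K2)) = 1 / (1 + 10^+0.67 + 10^-1.68)
   = 1 / (1 + 4.6774 + 0.020893) = 1/5.6982 = 0.1755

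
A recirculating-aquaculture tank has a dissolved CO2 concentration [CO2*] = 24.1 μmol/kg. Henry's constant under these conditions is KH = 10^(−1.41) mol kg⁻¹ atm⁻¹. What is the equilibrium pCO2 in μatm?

pCO2 = 619 μatm

KH = 10^(−1.41) = 3.890×10^-2 mol kg⁻¹ atm⁻¹
pCO2 = [CO2*]/KH = 24.1×10^-6 / 3.890×10^-2 = 6.19×10^-4 atm = 619 μatm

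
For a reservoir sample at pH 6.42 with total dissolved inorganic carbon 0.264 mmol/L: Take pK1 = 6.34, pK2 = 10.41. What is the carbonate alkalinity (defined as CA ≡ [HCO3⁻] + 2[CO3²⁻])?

CA = 0.144 mmol/L

CA = [HCO3⁻] + 2[CO3²⁻] = (α₁ + 2α₂)·DIC
At pH 6.42: [H⁺]/K1 = 10^-0.08 = 0.83176, K2/[H⁺] = 10^-3.99 = 0.00010233
α₁ = 1/(1 + 0.83176 + 0.00010233) = 1/1.8319 = 0.5459; α₂ = α₁·K2/[H⁺] = 5.586×10^-5
α₁ + 2α₂ = 0.5460
CA = 0.5460 × 0.264 = 0.144 mmol/L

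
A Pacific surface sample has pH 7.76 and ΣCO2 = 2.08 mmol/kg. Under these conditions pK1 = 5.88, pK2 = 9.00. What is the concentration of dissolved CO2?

[CO2*] = 0.0256 mmol/kg

α₀ = 1 / (1 + K1/[H⁺] + K1K2/[H⁺]²) = 1 / (1 + 10^+1.88 + 10^+0.64)
   = 1 / (1 + 75.858 + 4.3652) = 1/81.223 = 0.01231
[CO2*] = α₀ × DIC = 0.01231 × 2.08 = 0.0256 mmol/kg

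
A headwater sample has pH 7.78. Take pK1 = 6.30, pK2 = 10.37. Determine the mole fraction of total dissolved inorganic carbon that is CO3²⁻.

α₂ = 1 / (1 + [H⁺]/K2 + [H⁺]²/(K1K2)) = 1 / (1 + 10^+2.59 + 10^+1.11)
   = 1 / (1 + 389.05 + 12.882) = 1/402.93 = 0.002482

α₂ = 0.00248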